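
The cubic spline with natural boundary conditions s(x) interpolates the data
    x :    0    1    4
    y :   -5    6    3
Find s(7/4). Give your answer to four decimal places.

9.6797

Put M_i = s'' at the i-th knot. Here h = (1, 3) and Δ = (11, -1), so the interior equations h_(i-1)·M_(i-1) + 2(h_(i-1)+h_i)·M_i + h_i·M_(i+1) = 6(Δ_i − Δ_(i-1)) read
  1·M_0 + 8·M_1 + 3·M_2 = 6(Δ_1 - Δ_0) = -72
Natural end conditions: M_0 = M_2 = 0.
Solving the tridiagonal system: M_0 = 0, M_1 = -9, M_2 = 0.
On [1, 4], s(x) = 6 + 8·(x - 1) - 9/2·(x - 1)² + 1/2·(x - 1)³.
With (x - 1) = 3/4: s(7/4) = 1239/128.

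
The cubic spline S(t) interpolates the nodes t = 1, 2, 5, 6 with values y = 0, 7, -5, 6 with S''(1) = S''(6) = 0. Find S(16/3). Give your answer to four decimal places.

-2.3636

Put M_i = S'' at the i-th knot. Here h = (1, 3, 1) and Δ = (7, -4, 11), so the interior equations h_(i-1)·M_(i-1) + 2(h_(i-1)+h_i)·M_i + h_i·M_(i+1) = 6(Δ_i − Δ_(i-1)) read
  1·M_0 + 8·M_1 + 3·M_2 = 6(Δ_1 - Δ_0) = -66
  3·M_1 + 8·M_2 + 1·M_3 = 6(Δ_2 - Δ_1) = 90
Natural end conditions: M_0 = M_3 = 0.
Forward elimination and back-substitution give M_0 = 0, M_1 = -798/55, M_2 = 918/55, M_3 = 0.
On [5, 6], S(t) = -5 + 299/55·(t - 5) + 459/55·(t - 5)² - 153/55·(t - 5)³.
With (t - 5) = 1/3: S(16/3) = -26/11.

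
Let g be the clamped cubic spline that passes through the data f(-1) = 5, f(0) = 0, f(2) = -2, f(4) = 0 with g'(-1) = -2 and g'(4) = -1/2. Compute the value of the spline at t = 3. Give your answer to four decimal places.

Put m_i = g'' at the i-th knot. Here h = (1, 2, 2) and Δ = (-5, -1, 1), so the interior equations h_(i-1)·m_(i-1) + 2(h_(i-1)+h_i)·m_i + h_i·m_(i+1) = 6(Δ_i − Δ_(i-1)) read
  1·m_0 + 6·m_1 + 2·m_2 = 6(Δ_1 - Δ_0) = 24
  2·m_1 + 8·m_2 + 2·m_3 = 6(Δ_2 - Δ_1) = 12
Clamped end conditions give two more equations: 2h_0·m_0 + h_0·m_1 = 6(Δ_0 - g'(-1)) = -18 and h_2·m_2 + 2h_2·m_3 = 6(g'(4) - Δ_2) = -9.
Solving: m_0 = -273/23, m_1 = 132/23, m_2 = 33/46, m_3 = -60/23.
On [2, 4], g(t) = -2 + 32/23·(t - 2) + 33/92·(t - 2)² - 51/184·(t - 2)³.
With (t - 2) = 1: g(3) = -97/184.

-0.5272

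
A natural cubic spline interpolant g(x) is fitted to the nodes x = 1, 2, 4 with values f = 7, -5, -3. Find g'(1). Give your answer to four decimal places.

-14.1667

Put M_i = g'' at the i-th knot. Here h = (1, 2) and Δ = (-12, 1), so the interior equations h_(i-1)·M_(i-1) + 2(h_(i-1)+h_i)·M_i + h_i·M_(i+1) = 6(Δ_i − Δ_(i-1)) read
  1·M_0 + 6·M_1 + 2·M_2 = 6(Δ_1 - Δ_0) = 78
Natural end conditions: M_0 = M_2 = 0.
Hence M_0 = 0, M_1 = 13, M_2 = 0.
On [1, 2], g'(x) = b_0 + 2c_0·(x - 1) + 3d_0·(x - 1)² with b_0 = Δ_0 - h_0(2M_0 + M_1)/6 = -85/6, c_0 = M_0/2 = 0, d_0 = (M_1 - M_0)/(6h_0) = 13/6. So g'(1) = -85/6.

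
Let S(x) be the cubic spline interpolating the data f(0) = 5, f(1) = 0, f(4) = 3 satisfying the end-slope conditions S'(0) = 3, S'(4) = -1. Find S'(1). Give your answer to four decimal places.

Let σ_i = S''(x_i). Step sizes h_i = 1, 3; slopes of the chords Δ_i = (y_(i+1) - y_i)/h_i = -5, 1.
  1·σ_0 + 8·σ_1 + 3·σ_2 = 6(Δ_1 - Δ_0) = 36
Clamped end conditions give two more equations: 2h_0·σ_0 + h_0·σ_1 = 6(Δ_0 - S'(0)) = -48 and h_1·σ_1 + 2h_1·σ_2 = 6(S'(4) - Δ_1) = -12.
Forward elimination and back-substitution give σ_0 = -59/2, σ_1 = 11, σ_2 = -15/2.
On [1, 4], S'(x) = b_1 + 2c_1·(x - 1) + 3d_1·(x - 1)² with b_1 = Δ_1 - h_1(2σ_1 + σ_2)/6 = -25/4, c_1 = σ_1/2 = 11/2, d_1 = (σ_2 - σ_1)/(6h_1) = -37/36. So S'(1) = -25/4.

-6.2500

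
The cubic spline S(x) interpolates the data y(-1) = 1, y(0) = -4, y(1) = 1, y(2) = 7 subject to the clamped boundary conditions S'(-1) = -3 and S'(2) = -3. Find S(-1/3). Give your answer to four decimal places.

-2.6889

Write M_i for S''(x_i). With h_i = 1, 1, 1 and divided differences Δ_i = -5, 5, 6, the continuity of S' gives the tridiagonal system
  1·M_0 + 4·M_1 + 1·M_2 = 6(Δ_1 - Δ_0) = 60
  1·M_1 + 4·M_2 + 1·M_3 = 6(Δ_2 - Δ_1) = 6
Clamped end conditions give two more equations: 2h_0·M_0 + h_0·M_1 = 6(Δ_0 - S'(-1)) = -12 and h_2·M_2 + 2h_2·M_3 = 6(S'(2) - Δ_2) = -54.
Solving the tridiagonal system: M_0 = -74/5, M_1 = 88/5, M_2 = 22/5, M_3 = -146/5.
On [-1, 0], S(x) = 1 - 3·(x + 1) - 37/5·(x + 1)² + 27/5·(x + 1)³.
With (x + 1) = 2/3: S(-1/3) = -121/45.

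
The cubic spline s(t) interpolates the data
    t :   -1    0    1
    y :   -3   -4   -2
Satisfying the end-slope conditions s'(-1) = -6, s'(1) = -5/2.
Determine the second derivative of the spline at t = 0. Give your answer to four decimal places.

Put m_i = s'' at the i-th knot. Here h = (1, 1) and Δ = (-1, 2), so the interior equations h_(i-1)·m_(i-1) + 2(h_(i-1)+h_i)·m_i + h_i·m_(i+1) = 6(Δ_i − Δ_(i-1)) read
  1·m_0 + 4·m_1 + 1·m_2 = 6(Δ_1 - Δ_0) = 18
Clamped end conditions give two more equations: 2h_0·m_0 + h_0·m_1 = 6(Δ_0 - s'(-1)) = 30 and h_1·m_1 + 2h_1·m_2 = 6(s'(1) - Δ_1) = -27.
Hence m_0 = 49/4, m_1 = 11/2, m_2 = -65/4.

5.5000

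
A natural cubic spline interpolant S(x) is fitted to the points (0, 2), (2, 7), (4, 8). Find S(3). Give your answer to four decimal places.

7.8750

Write σ_i for S''(x_i). With h_i = 2, 2 and divided differences Δ_i = 5/2, 1/2, the continuity of S' gives the tridiagonal system
  2·σ_0 + 8·σ_1 + 2·σ_2 = 6(Δ_1 - Δ_0) = -12
Natural end conditions: σ_0 = σ_2 = 0.
Solving: σ_0 = 0, σ_1 = -3/2, σ_2 = 0.
On [2, 4], S(x) = 7 + 3/2·(x - 2) - 3/4·(x - 2)² + 1/8·(x - 2)³.
With (x - 2) = 1: S(3) = 63/8.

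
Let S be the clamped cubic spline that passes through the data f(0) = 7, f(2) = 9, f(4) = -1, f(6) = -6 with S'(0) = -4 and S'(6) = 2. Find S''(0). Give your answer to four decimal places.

11.5000

With M_i denoting the second derivative at x_i, h_i = 2, 2, 2, and Δ_i = (y_(i+1) − y_i)/h_i = 1, -5, -5/2:
  2·M_0 + 8·M_1 + 2·M_2 = 6(Δ_1 - Δ_0) = -36
  2·M_1 + 8·M_2 + 2·M_3 = 6(Δ_2 - Δ_1) = 15
Clamped end conditions give two more equations: 2h_0·M_0 + h_0·M_1 = 6(Δ_0 - S'(0)) = 30 and h_2·M_2 + 2h_2·M_3 = 6(S'(6) - Δ_2) = 27.
Hence M_0 = 23/2, M_1 = -8, M_2 = 5/2, M_3 = 11/2.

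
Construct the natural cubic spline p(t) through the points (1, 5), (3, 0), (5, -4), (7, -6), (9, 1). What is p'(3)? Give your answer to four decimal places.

-2.2143

Put σ_i = p'' at the i-th knot. Here h = (2, 2, 2, 2) and Δ = (-5/2, -2, -1, 7/2), so the interior equations h_(i-1)·σ_(i-1) + 2(h_(i-1)+h_i)·σ_i + h_i·σ_(i+1) = 6(Δ_i − Δ_(i-1)) read
  2·σ_0 + 8·σ_1 + 2·σ_2 = 6(Δ_1 - Δ_0) = 3
  2·σ_1 + 8·σ_2 + 2·σ_3 = 6(Δ_2 - Δ_1) = 6
  2·σ_2 + 8·σ_3 + 2·σ_4 = 6(Δ_3 - Δ_2) = 27
Natural end conditions: σ_0 = σ_4 = 0.
Solving the tridiagonal system: σ_0 = 0, σ_1 = 3/7, σ_2 = -3/14, σ_3 = 24/7, σ_4 = 0.
On [3, 5], p'(t) = b_1 + 2c_1·(t - 3) + 3d_1·(t - 3)² with b_1 = Δ_1 - h_1(2σ_1 + σ_2)/6 = -31/14, c_1 = σ_1/2 = 3/14, d_1 = (σ_2 - σ_1)/(6h_1) = -3/56. So p'(3) = -31/14.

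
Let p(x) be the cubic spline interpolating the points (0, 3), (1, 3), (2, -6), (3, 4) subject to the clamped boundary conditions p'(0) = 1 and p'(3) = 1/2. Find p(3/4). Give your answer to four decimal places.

Let M_i = p''(x_i). Step sizes h_i = 1, 1, 1; slopes of the chords Δ_i = (y_(i+1) - y_i)/h_i = 0, -9, 10.
  1·M_0 + 4·M_1 + 1·M_2 = 6(Δ_1 - Δ_0) = -54
  1·M_1 + 4·M_2 + 1·M_3 = 6(Δ_2 - Δ_1) = 114
Clamped end conditions give two more equations: 2h_0·M_0 + h_0·M_1 = 6(Δ_0 - p'(0)) = -6 and h_2·M_2 + 2h_2·M_3 = 6(p'(3) - Δ_2) = -57.
Solving the tridiagonal system: M_0 = 169/15, M_1 = -428/15, M_2 = 733/15, M_3 = -794/15.
On [0, 1], p(x) = 3 + 1·x + 169/30·x² - 199/30·x³.
With x = 3/4: p(3/4) = 2637/640.

4.1203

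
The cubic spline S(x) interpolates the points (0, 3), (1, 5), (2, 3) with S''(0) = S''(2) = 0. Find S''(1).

Let σ_i = S''(x_i). Step sizes h_i = 1, 1; slopes of the chords Δ_i = (y_(i+1) - y_i)/h_i = 2, -2.
  1·σ_0 + 4·σ_1 + 1·σ_2 = 6(Δ_1 - Δ_0) = -24
Natural end conditions: σ_0 = σ_2 = 0.
Forward elimination and back-substitution give σ_0 = 0, σ_1 = -6, σ_2 = 0.

-6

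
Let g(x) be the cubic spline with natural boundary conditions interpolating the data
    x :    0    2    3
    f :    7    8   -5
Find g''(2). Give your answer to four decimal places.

Write m_i for g''(x_i). With h_i = 2, 1 and divided differences Δ_i = 1/2, -13, the continuity of g' gives the tridiagonal system
  2·m_0 + 6·m_1 + 1·m_2 = 6(Δ_1 - Δ_0) = -81
Natural end conditions: m_0 = m_2 = 0.
Forward elimination and back-substitution give m_0 = 0, m_1 = -27/2, m_2 = 0.

-13.5000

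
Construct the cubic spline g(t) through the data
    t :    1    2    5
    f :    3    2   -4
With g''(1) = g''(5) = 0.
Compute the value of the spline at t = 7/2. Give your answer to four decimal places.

Write M_i for g''(x_i). With h_i = 1, 3 and divided differences Δ_i = -1, -2, the continuity of g' gives the tridiagonal system
  1·M_0 + 8·M_1 + 3·M_2 = 6(Δ_1 - Δ_0) = -6
Natural end conditions: M_0 = M_2 = 0.
Forward elimination and back-substitution give M_0 = 0, M_1 = -3/4, M_2 = 0.
On [2, 5], g(t) = 2 - 5/4·(t - 2) - 3/8·(t - 2)² + 1/24·(t - 2)³.
With (t - 2) = 3/2: g(7/2) = -37/64.

-0.5781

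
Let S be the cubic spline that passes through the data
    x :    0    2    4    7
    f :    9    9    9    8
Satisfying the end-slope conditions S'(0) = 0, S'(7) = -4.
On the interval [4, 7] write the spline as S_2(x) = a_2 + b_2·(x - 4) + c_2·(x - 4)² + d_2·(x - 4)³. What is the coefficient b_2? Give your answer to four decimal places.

0.6486

With M_i denoting the second derivative at x_i, h_i = 2, 2, 3, and Δ_i = (y_(i+1) − y_i)/h_i = 0, 0, -1/3:
  2·M_0 + 8·M_1 + 2·M_2 = 6(Δ_1 - Δ_0) = 0
  2·M_1 + 10·M_2 + 3·M_3 = 6(Δ_2 - Δ_1) = -2
Clamped end conditions give two more equations: 2h_0·M_0 + h_0·M_1 = 6(Δ_0 - S'(0)) = 0 and h_2·M_2 + 2h_2·M_3 = 6(S'(7) - Δ_2) = -22.
Solving: M_0 = 6/37, M_1 = -12/37, M_2 = 42/37, M_3 = -470/111.
On [4, 7], with S_2(x) = a_2 + b_2·(x - 4) + c_2·(x - 4)² + d_2·(x - 4)³: c_2 = M_2/2 = 21/37, d_2 = (M_3 - M_2)/(6h_2) = -298/999, b_2 = Δ_2 - h_2(2M_2 + M_3)/6 = 24/37.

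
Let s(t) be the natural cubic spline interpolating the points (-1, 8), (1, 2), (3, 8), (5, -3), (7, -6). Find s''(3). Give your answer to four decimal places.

-9.4286

Write M_i for s''(x_i). With h_i = 2, 2, 2, 2 and divided differences Δ_i = -3, 3, -11/2, -3/2, the continuity of s' gives the tridiagonal system
  2·M_0 + 8·M_1 + 2·M_2 = 6(Δ_1 - Δ_0) = 36
  2·M_1 + 8·M_2 + 2·M_3 = 6(Δ_2 - Δ_1) = -51
  2·M_2 + 8·M_3 + 2·M_4 = 6(Δ_3 - Δ_2) = 24
Natural end conditions: M_0 = M_4 = 0.
Solving: M_0 = 0, M_1 = 48/7, M_2 = -66/7, M_3 = 75/14, M_4 = 0.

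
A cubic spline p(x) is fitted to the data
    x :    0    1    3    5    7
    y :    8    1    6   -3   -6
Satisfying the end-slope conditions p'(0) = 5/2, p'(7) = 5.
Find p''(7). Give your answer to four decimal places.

Write σ_i for p''(x_i). With h_i = 1, 2, 2, 2 and divided differences Δ_i = -7, 5/2, -9/2, -3/2, the continuity of p' gives the tridiagonal system
  1·σ_0 + 6·σ_1 + 2·σ_2 = 6(Δ_1 - Δ_0) = 57
  2·σ_1 + 8·σ_2 + 2·σ_3 = 6(Δ_2 - Δ_1) = -42
  2·σ_2 + 8·σ_3 + 2·σ_4 = 6(Δ_3 - Δ_2) = 18
Clamped end conditions give two more equations: 2h_0·σ_0 + h_0·σ_1 = 6(Δ_0 - p'(0)) = -57 and h_3·σ_3 + 2h_3·σ_4 = 6(p'(7) - Δ_3) = 39.
Hence σ_0 = -3289/86, σ_1 = 838/43, σ_2 = -1865/172, σ_3 = 124/43, σ_4 = 1429/172.

8.3081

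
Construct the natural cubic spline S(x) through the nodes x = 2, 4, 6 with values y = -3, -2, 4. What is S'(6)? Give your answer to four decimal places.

Put M_i = S'' at the i-th knot. Here h = (2, 2) and Δ = (1/2, 3), so the interior equations h_(i-1)·M_(i-1) + 2(h_(i-1)+h_i)·M_i + h_i·M_(i+1) = 6(Δ_i − Δ_(i-1)) read
  2·M_0 + 8·M_1 + 2·M_2 = 6(Δ_1 - Δ_0) = 15
Natural end conditions: M_0 = M_2 = 0.
Solving the tridiagonal system: M_0 = 0, M_1 = 15/8, M_2 = 0.
On [4, 6], S'(x) = b_1 + 2c_1·(x - 4) + 3d_1·(x - 4)² with b_1 = Δ_1 - h_1(2M_1 + M_2)/6 = 7/4, c_1 = M_1/2 = 15/16, d_1 = (M_2 - M_1)/(6h_1) = -5/32. So S'(6) = 29/8.

3.6250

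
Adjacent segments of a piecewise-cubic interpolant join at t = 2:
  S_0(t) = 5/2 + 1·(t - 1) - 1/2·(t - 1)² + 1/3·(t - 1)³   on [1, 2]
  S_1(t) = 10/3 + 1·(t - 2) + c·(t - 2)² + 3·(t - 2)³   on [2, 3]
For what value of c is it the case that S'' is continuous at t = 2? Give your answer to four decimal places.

S_0''(t) = -1 + 2·(t - 1), so S_0''(2) = 1. On the right, S_1''(2) = 2c, so c = 1/2.

0.5000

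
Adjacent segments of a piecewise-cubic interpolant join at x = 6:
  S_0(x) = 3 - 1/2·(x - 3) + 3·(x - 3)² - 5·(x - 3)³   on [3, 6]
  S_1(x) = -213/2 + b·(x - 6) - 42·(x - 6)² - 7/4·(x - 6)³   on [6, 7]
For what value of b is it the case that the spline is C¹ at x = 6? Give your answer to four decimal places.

S_0'(x) = -1/2 + 6·(x - 3) - 15·(x - 3)², so S_0'(6) = -235/2. On the right, S_1'(6) = b, so b = -235/2.

-117.5000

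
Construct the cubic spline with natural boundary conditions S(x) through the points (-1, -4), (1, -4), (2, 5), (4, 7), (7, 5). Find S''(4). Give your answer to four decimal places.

1.0245

With m_i denoting the second derivative at x_i, h_i = 2, 1, 2, 3, and Δ_i = (y_(i+1) − y_i)/h_i = 0, 9, 1, -2/3:
  2·m_0 + 6·m_1 + 1·m_2 = 6(Δ_1 - Δ_0) = 54
  1·m_1 + 6·m_2 + 2·m_3 = 6(Δ_2 - Δ_1) = -48
  2·m_2 + 10·m_3 + 3·m_4 = 6(Δ_3 - Δ_2) = -10
Natural end conditions: m_0 = m_4 = 0.
Hence m_0 = 0, m_1 = 1742/163, m_2 = -1650/163, m_3 = 167/163, m_4 = 0.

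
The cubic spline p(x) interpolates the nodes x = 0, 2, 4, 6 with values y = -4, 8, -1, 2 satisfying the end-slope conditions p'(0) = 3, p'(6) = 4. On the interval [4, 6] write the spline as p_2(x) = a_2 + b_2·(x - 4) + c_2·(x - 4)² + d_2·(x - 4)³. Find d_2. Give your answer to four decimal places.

With σ_i denoting the second derivative at x_i, h_i = 2, 2, 2, and Δ_i = (y_(i+1) − y_i)/h_i = 6, -9/2, 3/2:
  2·σ_0 + 8·σ_1 + 2·σ_2 = 6(Δ_1 - Δ_0) = -63
  2·σ_1 + 8·σ_2 + 2·σ_3 = 6(Δ_2 - Δ_1) = 36
Clamped end conditions give two more equations: 2h_0·σ_0 + h_0·σ_1 = 6(Δ_0 - p'(0)) = 18 and h_2·σ_2 + 2h_2·σ_3 = 6(p'(6) - Δ_2) = 15.
Hence σ_0 = 161/15, σ_1 = -187/15, σ_2 = 229/30, σ_3 = -1/15.
On [4, 6], with p_2(x) = a_2 + b_2·(x - 4) + c_2·(x - 4)² + d_2·(x - 4)³: c_2 = σ_2/2 = 229/60, d_2 = (σ_3 - σ_2)/(6h_2) = -77/120, b_2 = Δ_2 - h_2(2σ_2 + σ_3)/6 = -107/30.

-0.6417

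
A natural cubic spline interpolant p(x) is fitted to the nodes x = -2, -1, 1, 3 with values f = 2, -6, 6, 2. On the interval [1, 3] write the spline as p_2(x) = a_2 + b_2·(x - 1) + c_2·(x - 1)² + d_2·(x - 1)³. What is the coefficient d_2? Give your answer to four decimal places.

0.8636

Let M_i = p''(x_i). Step sizes h_i = 1, 2, 2; slopes of the chords Δ_i = (y_(i+1) - y_i)/h_i = -8, 6, -2.
  1·M_0 + 6·M_1 + 2·M_2 = 6(Δ_1 - Δ_0) = 84
  2·M_1 + 8·M_2 + 2·M_3 = 6(Δ_2 - Δ_1) = -48
Natural end conditions: M_0 = M_3 = 0.
Hence M_0 = 0, M_1 = 192/11, M_2 = -114/11, M_3 = 0.
On [1, 3], with p_2(x) = a_2 + b_2·(x - 1) + c_2·(x - 1)² + d_2·(x - 1)³: c_2 = M_2/2 = -57/11, d_2 = (M_3 - M_2)/(6h_2) = 19/22, b_2 = Δ_2 - h_2(2M_2 + M_3)/6 = 54/11.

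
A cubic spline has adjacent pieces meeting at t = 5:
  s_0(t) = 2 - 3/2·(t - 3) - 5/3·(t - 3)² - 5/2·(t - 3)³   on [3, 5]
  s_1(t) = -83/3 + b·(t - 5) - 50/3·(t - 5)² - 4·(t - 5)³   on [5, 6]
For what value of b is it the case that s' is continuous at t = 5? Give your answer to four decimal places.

-38.1667

s_0'(t) = -3/2 - 10/3·(t - 3) - 15/2·(t - 3)², so s_0'(5) = -229/6. On the right, s_1'(5) = b, so b = -229/6.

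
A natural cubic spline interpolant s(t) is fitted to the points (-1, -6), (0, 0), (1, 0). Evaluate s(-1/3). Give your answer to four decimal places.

With M_i denoting the second derivative at x_i, h_i = 1, 1, and Δ_i = (y_(i+1) − y_i)/h_i = 6, 0:
  1·M_0 + 4·M_1 + 1·M_2 = 6(Δ_1 - Δ_0) = -36
Natural end conditions: M_0 = M_2 = 0.
Forward elimination and back-substitution give M_0 = 0, M_1 = -9, M_2 = 0.
On [-1, 0], s(t) = -6 + 15/2·(t + 1) + 0·(t + 1)² - 3/2·(t + 1)³.
With (t + 1) = 2/3: s(-1/3) = -13/9.

-1.4444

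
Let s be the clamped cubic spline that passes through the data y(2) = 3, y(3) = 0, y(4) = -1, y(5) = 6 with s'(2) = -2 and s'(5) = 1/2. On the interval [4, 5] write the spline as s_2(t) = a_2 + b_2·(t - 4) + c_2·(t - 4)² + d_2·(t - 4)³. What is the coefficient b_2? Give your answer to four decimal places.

5.3333

Write M_i for s''(x_i). With h_i = 1, 1, 1 and divided differences Δ_i = -3, -1, 7, the continuity of s' gives the tridiagonal system
  1·M_0 + 4·M_1 + 1·M_2 = 6(Δ_1 - Δ_0) = 12
  1·M_1 + 4·M_2 + 1·M_3 = 6(Δ_2 - Δ_1) = 48
Clamped end conditions give two more equations: 2h_0·M_0 + h_0·M_1 = 6(Δ_0 - s'(2)) = -6 and h_2·M_2 + 2h_2·M_3 = 6(s'(5) - Δ_2) = -39.
Solving: M_0 = -7/3, M_1 = -4/3, M_2 = 59/3, M_3 = -88/3.
On [4, 5], with s_2(t) = a_2 + b_2·(t - 4) + c_2·(t - 4)² + d_2·(t - 4)³: c_2 = M_2/2 = 59/6, d_2 = (M_3 - M_2)/(6h_2) = -49/6, b_2 = Δ_2 - h_2(2M_2 + M_3)/6 = 16/3.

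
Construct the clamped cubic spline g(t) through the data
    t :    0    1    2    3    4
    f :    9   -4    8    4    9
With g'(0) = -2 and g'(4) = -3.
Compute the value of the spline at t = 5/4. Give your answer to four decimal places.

-2.6934

Let M_i = g''(x_i). Step sizes h_i = 1, 1, 1, 1; slopes of the chords Δ_i = (y_(i+1) - y_i)/h_i = -13, 12, -4, 5.
  1·M_0 + 4·M_1 + 1·M_2 = 6(Δ_1 - Δ_0) = 150
  1·M_1 + 4·M_2 + 1·M_3 = 6(Δ_2 - Δ_1) = -96
  1·M_2 + 4·M_3 + 1·M_4 = 6(Δ_3 - Δ_2) = 54
Clamped end conditions give two more equations: 2h_0·M_0 + h_0·M_1 = 6(Δ_0 - g'(0)) = -66 and h_3·M_3 + 2h_3·M_4 = 6(g'(4) - Δ_3) = -48.
Solving the tridiagonal system: M_0 = -265/4, M_1 = 133/2, M_2 = -199/4, M_3 = 73/2, M_4 = -169/4.
On [1, 2], g(t) = -4 - 15/8·(t - 1) + 133/4·(t - 1)² - 155/8·(t - 1)³.
With (t - 1) = 1/4: g(5/4) = -1379/512.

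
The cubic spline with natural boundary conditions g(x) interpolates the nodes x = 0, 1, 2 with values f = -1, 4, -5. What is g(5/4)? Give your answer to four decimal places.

Write M_i for g''(x_i). With h_i = 1, 1 and divided differences Δ_i = 5, -9, the continuity of g' gives the tridiagonal system
  1·M_0 + 4·M_1 + 1·M_2 = 6(Δ_1 - Δ_0) = -84
Natural end conditions: M_0 = M_2 = 0.
Forward elimination and back-substitution give M_0 = 0, M_1 = -21, M_2 = 0.
On [1, 2], g(x) = 4 - 2·(x - 1) - 21/2·(x - 1)² + 7/2·(x - 1)³.
With (x - 1) = 1/4: g(5/4) = 371/128.

2.8984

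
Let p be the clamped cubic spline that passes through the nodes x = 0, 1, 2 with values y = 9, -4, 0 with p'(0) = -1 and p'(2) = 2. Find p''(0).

Let σ_i = p''(x_i). Step sizes h_i = 1, 1; slopes of the chords Δ_i = (y_(i+1) - y_i)/h_i = -13, 4.
  1·σ_0 + 4·σ_1 + 1·σ_2 = 6(Δ_1 - Δ_0) = 102
Clamped end conditions give two more equations: 2h_0·σ_0 + h_0·σ_1 = 6(Δ_0 - p'(0)) = -72 and h_1·σ_1 + 2h_1·σ_2 = 6(p'(2) - Δ_1) = -12.
Solving the tridiagonal system: σ_0 = -60, σ_1 = 48, σ_2 = -30.

-60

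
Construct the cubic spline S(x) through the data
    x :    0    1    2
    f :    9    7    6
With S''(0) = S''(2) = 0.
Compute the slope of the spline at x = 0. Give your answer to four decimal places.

-2.2500

Put σ_i = S'' at the i-th knot. Here h = (1, 1) and Δ = (-2, -1), so the interior equations h_(i-1)·σ_(i-1) + 2(h_(i-1)+h_i)·σ_i + h_i·σ_(i+1) = 6(Δ_i − Δ_(i-1)) read
  1·σ_0 + 4·σ_1 + 1·σ_2 = 6(Δ_1 - Δ_0) = 6
Natural end conditions: σ_0 = σ_2 = 0.
Solving the tridiagonal system: σ_0 = 0, σ_1 = 3/2, σ_2 = 0.
On [0, 1], S'(x) = b_0 + 2c_0·x + 3d_0·x² with b_0 = Δ_0 - h_0(2σ_0 + σ_1)/6 = -9/4, c_0 = σ_0/2 = 0, d_0 = (σ_1 - σ_0)/(6h_0) = 1/4. So S'(0) = -9/4.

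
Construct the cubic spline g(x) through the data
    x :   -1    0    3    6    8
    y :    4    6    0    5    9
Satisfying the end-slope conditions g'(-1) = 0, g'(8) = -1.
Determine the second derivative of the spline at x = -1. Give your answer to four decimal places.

8.6190

Write σ_i for g''(x_i). With h_i = 1, 3, 3, 2 and divided differences Δ_i = 2, -2, 5/3, 2, the continuity of g' gives the tridiagonal system
  1·σ_0 + 8·σ_1 + 3·σ_2 = 6(Δ_1 - Δ_0) = -24
  3·σ_1 + 12·σ_2 + 3·σ_3 = 6(Δ_2 - Δ_1) = 22
  3·σ_2 + 10·σ_3 + 2·σ_4 = 6(Δ_3 - Δ_2) = 2
Clamped end conditions give two more equations: 2h_0·σ_0 + h_0·σ_1 = 6(Δ_0 - g'(-1)) = 12 and h_3·σ_3 + 2h_3·σ_4 = 6(g'(8) - Δ_3) = -18.
Forward elimination and back-substitution give σ_0 = 181/21, σ_1 = -110/21, σ_2 = 65/21, σ_3 = 4/21, σ_4 = -193/42.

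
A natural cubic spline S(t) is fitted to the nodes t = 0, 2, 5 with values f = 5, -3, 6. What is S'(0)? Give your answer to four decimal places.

-5.4000

Put M_i = S'' at the i-th knot. Here h = (2, 3) and Δ = (-4, 3), so the interior equations h_(i-1)·M_(i-1) + 2(h_(i-1)+h_i)·M_i + h_i·M_(i+1) = 6(Δ_i − Δ_(i-1)) read
  2·M_0 + 10·M_1 + 3·M_2 = 6(Δ_1 - Δ_0) = 42
Natural end conditions: M_0 = M_2 = 0.
Forward elimination and back-substitution give M_0 = 0, M_1 = 21/5, M_2 = 0.
On [0, 2], S'(t) = b_0 + 2c_0·t + 3d_0·t² with b_0 = Δ_0 - h_0(2M_0 + M_1)/6 = -27/5, c_0 = M_0/2 = 0, d_0 = (M_1 - M_0)/(6h_0) = 7/20. So S'(0) = -27/5.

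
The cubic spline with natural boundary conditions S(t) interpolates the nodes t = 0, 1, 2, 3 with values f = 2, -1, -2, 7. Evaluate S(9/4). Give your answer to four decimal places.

-0.5813

Put M_i = S'' at the i-th knot. Here h = (1, 1, 1) and Δ = (-3, -1, 9), so the interior equations h_(i-1)·M_(i-1) + 2(h_(i-1)+h_i)·M_i + h_i·M_(i+1) = 6(Δ_i − Δ_(i-1)) read
  1·M_0 + 4·M_1 + 1·M_2 = 6(Δ_1 - Δ_0) = 12
  1·M_1 + 4·M_2 + 1·M_3 = 6(Δ_2 - Δ_1) = 60
Natural end conditions: M_0 = M_3 = 0.
Hence M_0 = 0, M_1 = -4/5, M_2 = 76/5, M_3 = 0.
On [2, 3], S(t) = -2 + 59/15·(t - 2) + 38/5·(t - 2)² - 38/15·(t - 2)³.
With (t - 2) = 1/4: S(9/4) = -93/160.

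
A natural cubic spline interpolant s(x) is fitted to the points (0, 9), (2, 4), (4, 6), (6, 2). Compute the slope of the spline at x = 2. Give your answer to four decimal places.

-0.2333

With M_i denoting the second derivative at x_i, h_i = 2, 2, 2, and Δ_i = (y_(i+1) − y_i)/h_i = -5/2, 1, -2:
  2·M_0 + 8·M_1 + 2·M_2 = 6(Δ_1 - Δ_0) = 21
  2·M_1 + 8·M_2 + 2·M_3 = 6(Δ_2 - Δ_1) = -18
Natural end conditions: M_0 = M_3 = 0.
Forward elimination and back-substitution give M_0 = 0, M_1 = 17/5, M_2 = -31/10, M_3 = 0.
On [2, 4], s'(x) = b_1 + 2c_1·(x - 2) + 3d_1·(x - 2)² with b_1 = Δ_1 - h_1(2M_1 + M_2)/6 = -7/30, c_1 = M_1/2 = 17/10, d_1 = (M_2 - M_1)/(6h_1) = -13/24. So s'(2) = -7/30.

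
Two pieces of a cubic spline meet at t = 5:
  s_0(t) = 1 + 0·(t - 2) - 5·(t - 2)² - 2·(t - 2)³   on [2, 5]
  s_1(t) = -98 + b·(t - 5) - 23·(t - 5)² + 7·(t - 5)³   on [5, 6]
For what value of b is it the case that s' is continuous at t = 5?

-84

s_0'(t) = 0 - 10·(t - 2) - 6·(t - 2)², so s_0'(5) = -84. On the right, s_1'(5) = b, so b = -84.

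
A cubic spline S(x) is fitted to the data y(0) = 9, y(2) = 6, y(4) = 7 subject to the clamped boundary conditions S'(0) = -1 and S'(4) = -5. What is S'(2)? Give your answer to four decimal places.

0.7500

Put σ_i = S'' at the i-th knot. Here h = (2, 2) and Δ = (-3/2, 1/2), so the interior equations h_(i-1)·σ_(i-1) + 2(h_(i-1)+h_i)·σ_i + h_i·σ_(i+1) = 6(Δ_i − Δ_(i-1)) read
  2·σ_0 + 8·σ_1 + 2·σ_2 = 6(Δ_1 - Δ_0) = 12
Clamped end conditions give two more equations: 2h_0·σ_0 + h_0·σ_1 = 6(Δ_0 - S'(0)) = -3 and h_1·σ_1 + 2h_1·σ_2 = 6(S'(4) - Δ_1) = -33.
Solving the tridiagonal system: σ_0 = -13/4, σ_1 = 5, σ_2 = -43/4.
On [2, 4], S'(x) = b_1 + 2c_1·(x - 2) + 3d_1·(x - 2)² with b_1 = Δ_1 - h_1(2σ_1 + σ_2)/6 = 3/4, c_1 = σ_1/2 = 5/2, d_1 = (σ_2 - σ_1)/(6h_1) = -21/16. So S'(2) = 3/4.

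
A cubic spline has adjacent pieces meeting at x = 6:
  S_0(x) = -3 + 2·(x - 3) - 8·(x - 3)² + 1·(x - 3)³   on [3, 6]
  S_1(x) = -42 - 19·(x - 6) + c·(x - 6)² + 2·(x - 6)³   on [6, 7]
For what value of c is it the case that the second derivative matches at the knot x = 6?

1

S_0''(x) = -16 + 6·(x - 3), so S_0''(6) = 2. On the right, S_1''(6) = 2c, so c = 1.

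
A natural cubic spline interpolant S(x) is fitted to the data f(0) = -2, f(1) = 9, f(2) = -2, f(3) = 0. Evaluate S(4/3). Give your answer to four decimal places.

6.3654

Put M_i = S'' at the i-th knot. Here h = (1, 1, 1) and Δ = (11, -11, 2), so the interior equations h_(i-1)·M_(i-1) + 2(h_(i-1)+h_i)·M_i + h_i·M_(i+1) = 6(Δ_i − Δ_(i-1)) read
  1·M_0 + 4·M_1 + 1·M_2 = 6(Δ_1 - Δ_0) = -132
  1·M_1 + 4·M_2 + 1·M_3 = 6(Δ_2 - Δ_1) = 78
Natural end conditions: M_0 = M_3 = 0.
Forward elimination and back-substitution give M_0 = 0, M_1 = -202/5, M_2 = 148/5, M_3 = 0.
On [1, 2], S(x) = 9 - 37/15·(x - 1) - 101/5·(x - 1)² + 35/3·(x - 1)³.
With (x - 1) = 1/3: S(4/3) = 2578/405.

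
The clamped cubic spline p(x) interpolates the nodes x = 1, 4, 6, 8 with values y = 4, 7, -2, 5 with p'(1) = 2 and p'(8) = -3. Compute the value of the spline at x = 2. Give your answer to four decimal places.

Let M_i = p''(x_i). Step sizes h_i = 3, 2, 2; slopes of the chords Δ_i = (y_(i+1) - y_i)/h_i = 1, -9/2, 7/2.
  3·M_0 + 10·M_1 + 2·M_2 = 6(Δ_1 - Δ_0) = -33
  2·M_1 + 8·M_2 + 2·M_3 = 6(Δ_2 - Δ_1) = 48
Clamped end conditions give two more equations: 2h_0·M_0 + h_0·M_1 = 6(Δ_0 - p'(1)) = -6 and h_2·M_2 + 2h_2·M_3 = 6(p'(8) - Δ_2) = -39.
Solving: M_0 = 78/37, M_1 = -230/37, M_2 = 845/74, M_3 = -572/37.
On [1, 4], p(x) = 4 + 2·(x - 1) + 39/37·(x - 1)² - 154/333·(x - 1)³.
With (x - 1) = 1: p(2) = 2195/333.

6.5916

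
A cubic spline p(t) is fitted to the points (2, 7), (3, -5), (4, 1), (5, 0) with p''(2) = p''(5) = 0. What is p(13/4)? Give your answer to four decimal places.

Let σ_i = p''(x_i). Step sizes h_i = 1, 1, 1; slopes of the chords Δ_i = (y_(i+1) - y_i)/h_i = -12, 6, -1.
  1·σ_0 + 4·σ_1 + 1·σ_2 = 6(Δ_1 - Δ_0) = 108
  1·σ_1 + 4·σ_2 + 1·σ_3 = 6(Δ_2 - Δ_1) = -42
Natural end conditions: σ_0 = σ_3 = 0.
Solving: σ_0 = 0, σ_1 = 158/5, σ_2 = -92/5, σ_3 = 0.
On [3, 4], p(t) = -5 - 22/15·(t - 3) + 79/5·(t - 3)² - 25/3·(t - 3)³.
With (t - 3) = 1/4: p(13/4) = -1443/320.

-4.5094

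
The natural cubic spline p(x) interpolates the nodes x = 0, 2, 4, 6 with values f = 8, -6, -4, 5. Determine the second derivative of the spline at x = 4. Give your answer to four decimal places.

1.2000

Write M_i for p''(x_i). With h_i = 2, 2, 2 and divided differences Δ_i = -7, 1, 9/2, the continuity of p' gives the tridiagonal system
  2·M_0 + 8·M_1 + 2·M_2 = 6(Δ_1 - Δ_0) = 48
  2·M_1 + 8·M_2 + 2·M_3 = 6(Δ_2 - Δ_1) = 21
Natural end conditions: M_0 = M_3 = 0.
Solving the tridiagonal system: M_0 = 0, M_1 = 57/10, M_2 = 6/5, M_3 = 0.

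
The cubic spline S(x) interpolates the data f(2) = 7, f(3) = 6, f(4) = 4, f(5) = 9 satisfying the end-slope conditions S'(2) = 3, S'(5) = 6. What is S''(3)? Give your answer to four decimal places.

-1.6000

Let m_i = S''(x_i). Step sizes h_i = 1, 1, 1; slopes of the chords Δ_i = (y_(i+1) - y_i)/h_i = -1, -2, 5.
  1·m_0 + 4·m_1 + 1·m_2 = 6(Δ_1 - Δ_0) = -6
  1·m_1 + 4·m_2 + 1·m_3 = 6(Δ_2 - Δ_1) = 42
Clamped end conditions give two more equations: 2h_0·m_0 + h_0·m_1 = 6(Δ_0 - S'(2)) = -24 and h_2·m_2 + 2h_2·m_3 = 6(S'(5) - Δ_2) = 6.
Solving the tridiagonal system: m_0 = -56/5, m_1 = -8/5, m_2 = 58/5, m_3 = -14/5.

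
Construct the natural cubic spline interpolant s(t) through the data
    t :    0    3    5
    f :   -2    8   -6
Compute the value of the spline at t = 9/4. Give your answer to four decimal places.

Put M_i = s'' at the i-th knot. Here h = (3, 2) and Δ = (10/3, -7), so the interior equations h_(i-1)·M_(i-1) + 2(h_(i-1)+h_i)·M_i + h_i·M_(i+1) = 6(Δ_i − Δ_(i-1)) read
  3·M_0 + 10·M_1 + 2·M_2 = 6(Δ_1 - Δ_0) = -62
Natural end conditions: M_0 = M_2 = 0.
Solving: M_0 = 0, M_1 = -31/5, M_2 = 0.
On [0, 3], s(t) = -2 + 193/30·t + 0·t² - 31/90·t³.
With t = 9/4: s(9/4) = 5473/640.

8.5516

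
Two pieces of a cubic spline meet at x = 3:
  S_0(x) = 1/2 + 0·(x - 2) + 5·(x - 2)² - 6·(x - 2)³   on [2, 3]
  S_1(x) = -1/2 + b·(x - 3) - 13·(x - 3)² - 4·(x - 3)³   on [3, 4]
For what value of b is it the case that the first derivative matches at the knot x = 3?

-8

S_0'(x) = 0 + 10·(x - 2) - 18·(x - 2)², so S_0'(3) = -8. On the right, S_1'(3) = b, so b = -8.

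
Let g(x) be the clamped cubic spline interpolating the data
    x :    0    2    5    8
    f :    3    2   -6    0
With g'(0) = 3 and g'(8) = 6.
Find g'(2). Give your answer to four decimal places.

With M_i denoting the second derivative at x_i, h_i = 2, 3, 3, and Δ_i = (y_(i+1) − y_i)/h_i = -1/2, -8/3, 2:
  2·M_0 + 10·M_1 + 3·M_2 = 6(Δ_1 - Δ_0) = -13
  3·M_1 + 12·M_2 + 3·M_3 = 6(Δ_2 - Δ_1) = 28
Clamped end conditions give two more equations: 2h_0·M_0 + h_0·M_1 = 6(Δ_0 - g'(0)) = -21 and h_2·M_2 + 2h_2·M_3 = 6(g'(8) - Δ_2) = 24.
Forward elimination and back-substitution give M_0 = -183/38, M_1 = -33/38, M_2 = 101/57, M_3 = 355/114.
On [2, 5], g'(x) = b_1 + 2c_1·(x - 2) + 3d_1·(x - 2)² with b_1 = Δ_1 - h_1(2M_1 + M_2)/6 = -51/19, c_1 = M_1/2 = -33/76, d_1 = (M_2 - M_1)/(6h_1) = 301/2052. So g'(2) = -51/19.

-2.6842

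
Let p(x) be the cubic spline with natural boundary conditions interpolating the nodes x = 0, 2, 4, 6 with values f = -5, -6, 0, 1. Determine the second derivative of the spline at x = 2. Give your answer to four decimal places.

Put m_i = p'' at the i-th knot. Here h = (2, 2, 2) and Δ = (-1/2, 3, 1/2), so the interior equations h_(i-1)·m_(i-1) + 2(h_(i-1)+h_i)·m_i + h_i·m_(i+1) = 6(Δ_i − Δ_(i-1)) read
  2·m_0 + 8·m_1 + 2·m_2 = 6(Δ_1 - Δ_0) = 21
  2·m_1 + 8·m_2 + 2·m_3 = 6(Δ_2 - Δ_1) = -15
Natural end conditions: m_0 = m_3 = 0.
Hence m_0 = 0, m_1 = 33/10, m_2 = -27/10, m_3 = 0.

3.3000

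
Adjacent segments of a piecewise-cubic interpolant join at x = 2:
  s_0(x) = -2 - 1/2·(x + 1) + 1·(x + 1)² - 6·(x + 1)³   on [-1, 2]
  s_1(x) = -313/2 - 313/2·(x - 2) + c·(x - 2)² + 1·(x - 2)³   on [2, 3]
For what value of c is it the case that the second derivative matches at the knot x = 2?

s_0''(x) = 2 - 36·(x + 1), so s_0''(2) = -106. On the right, s_1''(2) = 2c, so c = -53.

-53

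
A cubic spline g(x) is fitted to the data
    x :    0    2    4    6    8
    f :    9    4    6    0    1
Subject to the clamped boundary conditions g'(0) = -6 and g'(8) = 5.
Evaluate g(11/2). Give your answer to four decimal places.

Put m_i = g'' at the i-th knot. Here h = (2, 2, 2, 2) and Δ = (-5/2, 1, -3, 1/2), so the interior equations h_(i-1)·m_(i-1) + 2(h_(i-1)+h_i)·m_i + h_i·m_(i+1) = 6(Δ_i − Δ_(i-1)) read
  2·m_0 + 8·m_1 + 2·m_2 = 6(Δ_1 - Δ_0) = 21
  2·m_1 + 8·m_2 + 2·m_3 = 6(Δ_2 - Δ_1) = -24
  2·m_2 + 8·m_3 + 2·m_4 = 6(Δ_3 - Δ_2) = 21
Clamped end conditions give two more equations: 2h_0·m_0 + h_0·m_1 = 6(Δ_0 - g'(0)) = 21 and h_3·m_3 + 2h_3·m_4 = 6(g'(8) - Δ_3) = 27.
Forward elimination and back-substitution give m_0 = 109/28, m_1 = 19/7, m_2 = -17/4, m_3 = 16/7, m_4 = 157/28.
On [4, 6], g(x) = 6 - 13/14·(x - 4) - 17/8·(x - 4)² + 61/112·(x - 4)³.
With (x - 4) = 3/2: g(11/2) = 213/128.

1.6641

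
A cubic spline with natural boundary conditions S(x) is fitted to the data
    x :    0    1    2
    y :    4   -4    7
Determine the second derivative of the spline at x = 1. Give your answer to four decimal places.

28.5000

Let M_i = S''(x_i). Step sizes h_i = 1, 1; slopes of the chords Δ_i = (y_(i+1) - y_i)/h_i = -8, 11.
  1·M_0 + 4·M_1 + 1·M_2 = 6(Δ_1 - Δ_0) = 114
Natural end conditions: M_0 = M_2 = 0.
Solving the tridiagonal system: M_0 = 0, M_1 = 57/2, M_2 = 0.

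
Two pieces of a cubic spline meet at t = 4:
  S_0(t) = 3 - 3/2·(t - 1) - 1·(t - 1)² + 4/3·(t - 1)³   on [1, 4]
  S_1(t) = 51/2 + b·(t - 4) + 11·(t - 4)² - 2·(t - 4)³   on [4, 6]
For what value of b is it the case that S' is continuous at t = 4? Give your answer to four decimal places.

28.5000

S_0'(t) = -3/2 - 2·(t - 1) + 4·(t - 1)², so S_0'(4) = 57/2. On the right, S_1'(4) = b, so b = 57/2.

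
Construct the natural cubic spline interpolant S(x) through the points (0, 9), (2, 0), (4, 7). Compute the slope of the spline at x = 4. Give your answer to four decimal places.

5.5000

Write m_i for S''(x_i). With h_i = 2, 2 and divided differences Δ_i = -9/2, 7/2, the continuity of S' gives the tridiagonal system
  2·m_0 + 8·m_1 + 2·m_2 = 6(Δ_1 - Δ_0) = 48
Natural end conditions: m_0 = m_2 = 0.
Solving: m_0 = 0, m_1 = 6, m_2 = 0.
On [2, 4], S'(x) = b_1 + 2c_1·(x - 2) + 3d_1·(x - 2)² with b_1 = Δ_1 - h_1(2m_1 + m_2)/6 = -1/2, c_1 = m_1/2 = 3, d_1 = (m_2 - m_1)/(6h_1) = -1/2. So S'(4) = 11/2.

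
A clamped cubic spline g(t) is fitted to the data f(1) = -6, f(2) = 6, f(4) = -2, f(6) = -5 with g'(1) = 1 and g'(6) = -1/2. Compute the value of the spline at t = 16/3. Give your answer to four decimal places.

With M_i denoting the second derivative at x_i, h_i = 1, 2, 2, and Δ_i = (y_(i+1) − y_i)/h_i = 12, -4, -3/2:
  1·M_0 + 6·M_1 + 2·M_2 = 6(Δ_1 - Δ_0) = -96
  2·M_1 + 8·M_2 + 2·M_3 = 6(Δ_2 - Δ_1) = 15
Clamped end conditions give two more equations: 2h_0·M_0 + h_0·M_1 = 6(Δ_0 - g'(1)) = 66 and h_2·M_2 + 2h_2·M_3 = 6(g'(6) - Δ_2) = 6.
Solving: M_0 = 1068/23, M_1 = -618/23, M_2 = 216/23, M_3 = -147/46.
On [4, 6], g(t) = -2 - 154/23·(t - 4) + 108/23·(t - 4)² - 193/184·(t - 4)³.
With (t - 4) = 4/3: g(16/3) = -3146/621.

-5.0660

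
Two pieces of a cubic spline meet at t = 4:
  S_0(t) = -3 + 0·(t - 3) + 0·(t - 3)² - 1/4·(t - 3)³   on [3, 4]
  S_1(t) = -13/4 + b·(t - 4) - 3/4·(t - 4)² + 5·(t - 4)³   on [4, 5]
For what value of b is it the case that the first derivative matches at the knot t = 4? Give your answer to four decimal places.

-0.7500

S_0'(t) = 0 + 0·(t - 3) - 3/4·(t - 3)², so S_0'(4) = -3/4. On the right, S_1'(4) = b, so b = -3/4.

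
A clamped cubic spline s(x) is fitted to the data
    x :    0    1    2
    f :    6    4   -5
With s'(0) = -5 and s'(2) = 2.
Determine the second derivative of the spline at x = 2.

47

Write m_i for s''(x_i). With h_i = 1, 1 and divided differences Δ_i = -2, -9, the continuity of s' gives the tridiagonal system
  1·m_0 + 4·m_1 + 1·m_2 = 6(Δ_1 - Δ_0) = -42
Clamped end conditions give two more equations: 2h_0·m_0 + h_0·m_1 = 6(Δ_0 - s'(0)) = 18 and h_1·m_1 + 2h_1·m_2 = 6(s'(2) - Δ_1) = 66.
Forward elimination and back-substitution give m_0 = 23, m_1 = -28, m_2 = 47.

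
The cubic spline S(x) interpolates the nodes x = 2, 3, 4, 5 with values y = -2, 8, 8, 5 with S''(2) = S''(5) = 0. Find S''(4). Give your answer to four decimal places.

-0.8000

With M_i denoting the second derivative at x_i, h_i = 1, 1, 1, and Δ_i = (y_(i+1) − y_i)/h_i = 10, 0, -3:
  1·M_0 + 4·M_1 + 1·M_2 = 6(Δ_1 - Δ_0) = -60
  1·M_1 + 4·M_2 + 1·M_3 = 6(Δ_2 - Δ_1) = -18
Natural end conditions: M_0 = M_3 = 0.
Solving the tridiagonal system: M_0 = 0, M_1 = -74/5, M_2 = -4/5, M_3 = 0.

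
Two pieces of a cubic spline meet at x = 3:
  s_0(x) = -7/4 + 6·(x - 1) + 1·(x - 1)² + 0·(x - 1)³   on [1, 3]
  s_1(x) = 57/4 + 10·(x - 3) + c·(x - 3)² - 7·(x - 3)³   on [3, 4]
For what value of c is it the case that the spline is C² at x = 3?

s_0''(x) = 2 + 0·(x - 1), so s_0''(3) = 2. On the right, s_1''(3) = 2c, so c = 1.

1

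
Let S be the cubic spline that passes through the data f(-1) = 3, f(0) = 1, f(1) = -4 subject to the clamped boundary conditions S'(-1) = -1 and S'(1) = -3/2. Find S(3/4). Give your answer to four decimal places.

-3.2246

Let M_i = S''(x_i). Step sizes h_i = 1, 1; slopes of the chords Δ_i = (y_(i+1) - y_i)/h_i = -2, -5.
  1·M_0 + 4·M_1 + 1·M_2 = 6(Δ_1 - Δ_0) = -18
Clamped end conditions give two more equations: 2h_0·M_0 + h_0·M_1 = 6(Δ_0 - S'(-1)) = -6 and h_1·M_1 + 2h_1·M_2 = 6(S'(1) - Δ_1) = 21.
Hence M_0 = 5/4, M_1 = -17/2, M_2 = 59/4.
On [0, 1], S(x) = 1 - 37/8·x - 17/4·x² + 31/8·x³.
With x = 3/4: S(3/4) = -1651/512.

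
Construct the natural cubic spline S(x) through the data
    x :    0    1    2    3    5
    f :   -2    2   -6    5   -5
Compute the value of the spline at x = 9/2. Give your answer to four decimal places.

Put M_i = S'' at the i-th knot. Here h = (1, 1, 1, 2) and Δ = (4, -8, 11, -5), so the interior equations h_(i-1)·M_(i-1) + 2(h_(i-1)+h_i)·M_i + h_i·M_(i+1) = 6(Δ_i − Δ_(i-1)) read
  1·M_0 + 4·M_1 + 1·M_2 = 6(Δ_1 - Δ_0) = -72
  1·M_1 + 4·M_2 + 1·M_3 = 6(Δ_2 - Δ_1) = 114
  1·M_2 + 6·M_3 + 2·M_4 = 6(Δ_3 - Δ_2) = -96
Natural end conditions: M_0 = M_4 = 0.
Solving the tridiagonal system: M_0 = 0, M_1 = -1218/43, M_2 = 1776/43, M_3 = -984/43, M_4 = 0.
On [3, 5], S(x) = 5 + 441/43·(x - 3) - 492/43·(x - 3)² + 82/43·(x - 3)³.
With (x - 3) = 3/2: S(9/2) = 185/172.

1.0756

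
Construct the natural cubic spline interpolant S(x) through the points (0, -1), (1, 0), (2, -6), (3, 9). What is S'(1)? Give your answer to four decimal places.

With σ_i denoting the second derivative at x_i, h_i = 1, 1, 1, and Δ_i = (y_(i+1) − y_i)/h_i = 1, -6, 15:
  1·σ_0 + 4·σ_1 + 1·σ_2 = 6(Δ_1 - Δ_0) = -42
  1·σ_1 + 4·σ_2 + 1·σ_3 = 6(Δ_2 - Δ_1) = 126
Natural end conditions: σ_0 = σ_3 = 0.
Solving: σ_0 = 0, σ_1 = -98/5, σ_2 = 182/5, σ_3 = 0.
On [1, 2], S'(x) = b_1 + 2c_1·(x - 1) + 3d_1·(x - 1)² with b_1 = Δ_1 - h_1(2σ_1 + σ_2)/6 = -83/15, c_1 = σ_1/2 = -49/5, d_1 = (σ_2 - σ_1)/(6h_1) = 28/3. So S'(1) = -83/15.

-5.5333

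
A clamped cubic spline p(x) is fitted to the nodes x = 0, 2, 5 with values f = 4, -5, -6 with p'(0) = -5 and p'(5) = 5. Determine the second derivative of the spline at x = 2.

Put M_i = p'' at the i-th knot. Here h = (2, 3) and Δ = (-9/2, -1/3), so the interior equations h_(i-1)·M_(i-1) + 2(h_(i-1)+h_i)·M_i + h_i·M_(i+1) = 6(Δ_i − Δ_(i-1)) read
  2·M_0 + 10·M_1 + 3·M_2 = 6(Δ_1 - Δ_0) = 25
Clamped end conditions give two more equations: 2h_0·M_0 + h_0·M_1 = 6(Δ_0 - p'(0)) = 3 and h_1·M_1 + 2h_1·M_2 = 6(p'(5) - Δ_1) = 32.
Forward elimination and back-substitution give M_0 = 1/4, M_1 = 1, M_2 = 29/6.

1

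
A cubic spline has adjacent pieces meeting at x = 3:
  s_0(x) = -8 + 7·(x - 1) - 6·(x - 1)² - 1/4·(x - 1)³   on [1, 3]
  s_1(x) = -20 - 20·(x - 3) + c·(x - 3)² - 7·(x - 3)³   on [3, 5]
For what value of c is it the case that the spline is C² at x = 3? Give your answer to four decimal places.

s_0''(x) = -12 - 3/2·(x - 1), so s_0''(3) = -15. On the right, s_1''(3) = 2c, so c = -15/2.

-7.5000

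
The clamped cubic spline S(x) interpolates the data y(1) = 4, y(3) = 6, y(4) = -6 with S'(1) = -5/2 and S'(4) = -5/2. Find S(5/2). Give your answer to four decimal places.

8.3359

Write σ_i for S''(x_i). With h_i = 2, 1 and divided differences Δ_i = 1, -12, the continuity of S' gives the tridiagonal system
  2·σ_0 + 6·σ_1 + 1·σ_2 = 6(Δ_1 - Δ_0) = -78
Clamped end conditions give two more equations: 2h_0·σ_0 + h_0·σ_1 = 6(Δ_0 - S'(1)) = 21 and h_1·σ_1 + 2h_1·σ_2 = 6(S'(4) - Δ_1) = 57.
Solving the tridiagonal system: σ_0 = 73/4, σ_1 = -26, σ_2 = 83/2.
On [1, 3], S(x) = 4 - 5/2·(x - 1) + 73/8·(x - 1)² - 59/16·(x - 1)³.
With (x - 1) = 3/2: S(5/2) = 1067/128.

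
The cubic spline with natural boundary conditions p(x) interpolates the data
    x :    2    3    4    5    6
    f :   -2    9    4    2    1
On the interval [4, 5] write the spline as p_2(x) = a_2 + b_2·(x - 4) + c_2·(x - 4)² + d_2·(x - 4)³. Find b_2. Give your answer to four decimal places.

Put σ_i = p'' at the i-th knot. Here h = (1, 1, 1, 1) and Δ = (11, -5, -2, -1), so the interior equations h_(i-1)·σ_(i-1) + 2(h_(i-1)+h_i)·σ_i + h_i·σ_(i+1) = 6(Δ_i − Δ_(i-1)) read
  1·σ_0 + 4·σ_1 + 1·σ_2 = 6(Δ_1 - Δ_0) = -96
  1·σ_1 + 4·σ_2 + 1·σ_3 = 6(Δ_2 - Δ_1) = 18
  1·σ_2 + 4·σ_3 + 1·σ_4 = 6(Δ_3 - Δ_2) = 6
Natural end conditions: σ_0 = σ_4 = 0.
Hence σ_0 = 0, σ_1 = -753/28, σ_2 = 81/7, σ_3 = -39/28, σ_4 = 0.
On [4, 5], with p_2(x) = a_2 + b_2·(x - 4) + c_2·(x - 4)² + d_2·(x - 4)³: c_2 = σ_2/2 = 81/14, d_2 = (σ_3 - σ_2)/(6h_2) = -121/56, b_2 = Δ_2 - h_2(2σ_2 + σ_3)/6 = -45/8.

-5.6250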